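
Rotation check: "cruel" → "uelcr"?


Word: "cruel", Candidate: "uelcr"
Method: check if candidate is substring of word+word
"cruelcruel" contains "uelcr"? Yes
Is rotation = Yes


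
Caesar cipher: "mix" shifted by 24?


Word: "mix"
Shift: 24
Each letter → (letter + shift) mod 26:
  'm' (12) + 24 = 10 → 'k'
  'i' (8) + 24 = 6 → 'g'
  'x' (23) + 24 = 21 → 'v'
Result = "kgv"


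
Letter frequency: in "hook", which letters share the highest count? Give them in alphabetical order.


Word: "hook"
Letter counts:
  'h': 1
  'k': 1
  'o': 2
Maximum count = 2
Most frequent = 'o' (2 times each)


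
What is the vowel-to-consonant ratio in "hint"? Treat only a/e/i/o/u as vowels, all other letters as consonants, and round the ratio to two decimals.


Word: "hint"
Vowels (a,e,i,o,u): 1
Consonants: 3
Ratio = 1/3
= 0.33


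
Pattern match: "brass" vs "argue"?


Pattern of "brass": [0, 1, 2, 3, 3]
Pattern of "argue": [0, 1, 2, 3, 4]
Patterns do not match
Same pattern = No


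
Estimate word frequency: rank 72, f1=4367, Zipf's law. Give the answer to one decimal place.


Zipf's law: f(r) = f(1) / r
f(1) = 4367
f(72) = 4367 / 72
= 60.7 occurrences


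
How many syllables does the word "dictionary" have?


Word: "dictionary"
Syllable breakdown: dic · tion · ar · y
Counting: 4 parts
= 4 syllables


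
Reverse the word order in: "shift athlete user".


Original: "shift athlete user"
Words (1..n): shift | athlete | user
Reversed (n..1): user | athlete | shift
Result = "user athlete shift"


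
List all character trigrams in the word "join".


Word: "join" (length 4)
Number of trigrams = 4 - 3 + 1 = 2
  Position 0: "joi"
  Position 1: "oin"
Trigrams = "joi", "oin"


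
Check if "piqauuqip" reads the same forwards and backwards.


Word: "piqauuqip"
Reversed: "piquuaqip"
Forward == Backward? piqauuqip != piquuaqip
Palindrome = No


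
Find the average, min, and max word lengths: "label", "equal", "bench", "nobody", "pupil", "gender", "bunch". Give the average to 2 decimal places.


Lengths: "label"=5, "equal"=5, "bench"=5, "nobody"=6, "pupil"=5, "gender"=6, "bunch"=5
Sum = 37, Count = 7
Average = 37/7 = 5.29
= avg=5.29, min=5, max=6


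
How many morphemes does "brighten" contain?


Word: "brighten"
Morphemes: bright / -en
Each morpheme carries meaning
= 2 morphemes


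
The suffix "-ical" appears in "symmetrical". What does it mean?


Suffix: -ical
As in: symmetrical -> symmetry + -ical, with a spelling change
Meaning = relating to


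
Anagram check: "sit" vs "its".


Word 1: "sit" → sorted: ist
Word 2: "its" → sorted: ist
Same letters? ist == ist
Anagram = Yes


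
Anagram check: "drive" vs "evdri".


Word 1: "drive" → sorted: deirv
Word 2: "evdri" → sorted: deirv
Same letters? deirv == deirv
Anagram = Yes


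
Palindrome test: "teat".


Word: "teat"
Reversed: "taet"
Forward == Backward? teat != taet
Palindrome = No


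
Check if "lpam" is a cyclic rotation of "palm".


Word: "palm", Candidate: "lpam"
Method: check if candidate is substring of word+word
"palmpalm" contains "lpam"? No
Is rotation = No


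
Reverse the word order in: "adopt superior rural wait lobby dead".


Original: "adopt superior rural wait lobby dead"
Words (1..n): adopt | superior | rural | wait | lobby | dead
Reversed (n..1): dead | lobby | wait | rural | superior | adopt
Result = "dead lobby wait rural superior adopt"


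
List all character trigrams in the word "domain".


Word: "domain" (length 6)
Number of trigrams = 6 - 3 + 1 = 4
  Position 0: "dom"
  Position 1: "oma"
  Position 2: "mai"
  Position 3: "ain"
Trigrams = "dom", "oma", "mai", "ain"


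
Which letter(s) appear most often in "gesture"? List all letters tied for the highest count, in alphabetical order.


Word: "gesture"
Letter counts:
  'e': 2
  'g': 1
  'r': 1
  's': 1
  't': 1
  'u': 1
Maximum count = 2
Most frequent = 'e' (2 times each)


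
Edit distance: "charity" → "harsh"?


Word 1: "charity" (length 7)
Word 2: "harsh" (length 5)
One optimal edit sequence (insert/delete/substitute each cost 1):
  1. delete 'c'  (+1)
  2. keep 'h'
  3. keep 'a'
  4. keep 'r'
  5. delete 'i'  (+1)
  6. substitute 't' -> 's'  (+1)
  7. substitute 'y' -> 'h'  (+1)
Total edit operations: 4
Edit distance = 4


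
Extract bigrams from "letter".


Word: "letter" (length 6)
Number of bigrams = 6 - 2 + 1 = 5
  Position 0: "le"
  Position 1: "et"
  Position 2: "tt"
  Position 3: "te"
  Position 4: "er"
Bigrams = "le", "et", "tt", "te", "er"


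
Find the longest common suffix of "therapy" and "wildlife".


Word 1: "therapy"
Word 2: "wildlife"
Comparing from end:
  Pos -1: 'y' != 'e' (stop)
LCS = "" (length 0)


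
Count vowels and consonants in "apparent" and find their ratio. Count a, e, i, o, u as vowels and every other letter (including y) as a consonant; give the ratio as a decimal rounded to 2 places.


Word: "apparent"
Vowels (a,e,i,o,u): 3
Consonants: 5
Ratio = 3/5
= 0.60


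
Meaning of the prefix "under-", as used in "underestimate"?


Prefix: under-
As in: underestimate -> under- + estimate
Meaning = insufficient


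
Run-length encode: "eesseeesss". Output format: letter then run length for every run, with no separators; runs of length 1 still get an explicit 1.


String: "eesseeesss"
Scanning for consecutive runs:
  'e' x 2
  's' x 2
  'e' x 3
  's' x 3
RLE = "e2s2e3s3"


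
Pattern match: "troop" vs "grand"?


Pattern of "troop": [0, 1, 2, 2, 3]
Pattern of "grand": [0, 1, 2, 3, 4]
Patterns do not match
Same pattern = No


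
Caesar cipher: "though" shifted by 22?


Word: "though"
Shift: 22
Each letter → (letter + shift) mod 26:
  't' (19) + 22 = 15 → 'p'
  'h' (7) + 22 = 3 → 'd'
  'o' (14) + 22 = 10 → 'k'
  'u' (20) + 22 = 16 → 'q'
  'g' (6) + 22 = 2 → 'c'
  'h' (7) + 22 = 3 → 'd'
Result = "pdkqcd"


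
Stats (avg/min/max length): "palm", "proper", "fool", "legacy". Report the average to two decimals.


Lengths: "palm"=4, "proper"=6, "fool"=4, "legacy"=6
Sum = 20, Count = 4
Average = 20/4 = 5.00
= avg=5.00, min=4, max=6


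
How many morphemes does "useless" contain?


Word: "useless"
Morphemes: use | -less
Each morpheme carries meaning
= 2 morphemes


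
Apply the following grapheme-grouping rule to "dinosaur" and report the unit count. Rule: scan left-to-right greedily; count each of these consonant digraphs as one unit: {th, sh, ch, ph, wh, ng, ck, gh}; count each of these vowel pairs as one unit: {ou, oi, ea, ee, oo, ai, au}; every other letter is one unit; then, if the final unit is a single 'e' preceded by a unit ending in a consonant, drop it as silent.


Word: "dinosaur" (8 letters)
Left-to-right scan:
  [1] 'd' (letter)
  [2] 'i' (letter)
  [3] 'n' (letter)
  [4] 'o' (letter)
  [5] 's' (letter)
  [6] 'au' (vowel-pair)
  [7] 'r' (letter)
Units from scan: 7
Sound units = 7 units


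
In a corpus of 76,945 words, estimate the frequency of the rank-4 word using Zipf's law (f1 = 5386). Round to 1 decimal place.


Zipf's law: f(r) = f(1) / r
f(1) = 5386
f(4) = 5386 / 4
= 1346.5 occurrences


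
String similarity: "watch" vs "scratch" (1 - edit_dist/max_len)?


Word 1: "watch" (length 5)
Word 2: "scratch" (length 7)
One optimal edit sequence:
  1. insert 's'  (+1)
  2. insert 'c'  (+1)
  3. substitute 'w' -> 'r'  (+1)
  4. keep 'a'
  5. keep 't'
  6. keep 'c'
  7. keep 'h'
Edit distance = 3
Max length = max(5, 7) = 7
Similarity = 1 - 3/7
= 0.5714


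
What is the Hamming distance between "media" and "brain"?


Comparing character by character (same length = 5):
  Pos 0: 'm' vs 'b' !=
  Pos 1: 'e' vs 'r' !=
  Pos 2: 'd' vs 'a' !=
  Pos 3: 'i' vs 'i' =
  Pos 4: 'a' vs 'n' !=
Hamming distance = 4


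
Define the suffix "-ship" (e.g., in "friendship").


Suffix: -ship
Example: friendship = friend + -ship
Meaning = state / position


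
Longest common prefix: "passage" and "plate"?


Word 1: "passage"
Word 2: "plate"
Comparing from start:
  Pos 0: 'p' == 'p'
  Pos 1: 'a' != 'l' (stop)
LCP = "p" (length 1)


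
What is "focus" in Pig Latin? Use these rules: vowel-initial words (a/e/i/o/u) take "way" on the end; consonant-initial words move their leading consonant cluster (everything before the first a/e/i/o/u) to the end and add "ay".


Word: "focus"
Starts with consonant(s) → move to end, add 'ay'
Consonant cluster: "f"
Pig Latin = "ocusfay"


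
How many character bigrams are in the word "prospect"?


Word: "prospect" (length 8)
Number of 2-grams = length - 2 + 1 = 8 - 2 + 1
= 7


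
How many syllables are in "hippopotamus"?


Word: "hippopotamus"
Syllable breakdown: hip-po-pot-a-mus
Counting: 5 parts
= 5 syllables


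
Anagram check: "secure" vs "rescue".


Word 1: "secure" → sorted: ceersu
Word 2: "rescue" → sorted: ceersu
Same letters? ceersu == ceersu
Anagram = Yes


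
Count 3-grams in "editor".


Word: "editor" (length 6)
Number of 3-grams = length - 3 + 1 = 6 - 3 + 1
= 4


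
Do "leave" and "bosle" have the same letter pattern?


Pattern of "leave": [0, 1, 2, 3, 1]
Pattern of "bosle": [0, 1, 2, 3, 4]
Patterns do not match
Same pattern = No


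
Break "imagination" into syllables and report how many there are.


Word: "imagination"
Syllable breakdown: i-mag-i-na-tion
Counting: 5 parts
= 5 syllables


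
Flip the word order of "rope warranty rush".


Original: "rope warranty rush"
Words (1..n): rope | warranty | rush
Reversed (n..1): rush | warranty | rope
Result = "rush warranty rope"


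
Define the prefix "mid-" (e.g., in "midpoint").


Prefix: mid-
Example: midpoint = mid- + point
Meaning = middle


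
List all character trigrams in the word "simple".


Word: "simple" (length 6)
Number of trigrams = 6 - 3 + 1 = 4
  Position 0: "sim"
  Position 1: "imp"
  Position 2: "mpl"
  Position 3: "ple"
Trigrams = "sim", "imp", "mpl", "ple"


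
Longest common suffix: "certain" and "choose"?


Word 1: "certain"
Word 2: "choose"
Comparing from end:
  Pos -1: 'n' != 'e' (stop)
LCS = "" (length 0)


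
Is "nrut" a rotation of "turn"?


Word: "turn", Candidate: "nrut"
Method: check if candidate is substring of word+word
"turnturn" contains "nrut"? No
Is rotation = No


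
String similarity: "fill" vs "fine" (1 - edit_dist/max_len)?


Word 1: "fill" (length 4)
Word 2: "fine" (length 4)
One optimal edit sequence:
  1. keep 'f'
  2. keep 'i'
  3. substitute 'l' -> 'n'  (+1)
  4. substitute 'l' -> 'e'  (+1)
Edit distance = 2
Max length = max(4, 4) = 4
Similarity = 1 - 2/4
= 0.5000


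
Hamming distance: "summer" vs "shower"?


Comparing character by character (same length = 6):
  Pos 0: 's' vs 's' =
  Pos 1: 'u' vs 'h' !=
  Pos 2: 'm' vs 'o' !=
  Pos 3: 'm' vs 'w' !=
  Pos 4: 'e' vs 'e' =
  Pos 5: 'r' vs 'r' =
Hamming distance = 3


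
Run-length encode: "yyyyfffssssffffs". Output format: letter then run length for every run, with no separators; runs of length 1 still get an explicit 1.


String: "yyyyfffssssffffs"
Scanning for consecutive runs:
  'y' x 4
  'f' x 3
  's' x 4
  'f' x 4
  's' x 1
RLE = "y4f3s4f4s1"


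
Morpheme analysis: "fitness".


Word: "fitness"
Morphemes: fit | -ness
Each morpheme carries meaning
= 2 morphemes


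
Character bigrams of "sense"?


Word: "sense" (length 5)
Number of bigrams = 5 - 2 + 1 = 4
  Position 0: "se"
  Position 1: "en"
  Position 2: "ns"
  Position 3: "se"
Bigrams = "se", "en", "ns", "se"


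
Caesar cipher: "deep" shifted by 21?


Word: "deep"
Shift: 21
Each letter → (letter + shift) mod 26:
  'd' (3) + 21 = 24 → 'y'
  'e' (4) + 21 = 25 → 'z'
  'e' (4) + 21 = 25 → 'z'
  'p' (15) + 21 = 10 → 'k'
Result = "yzzk"


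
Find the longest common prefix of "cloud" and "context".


Word 1: "cloud"
Word 2: "context"
Comparing from start:
  Pos 0: 'c' == 'c'
  Pos 1: 'l' != 'o' (stop)
LCP = "c" (length 1)


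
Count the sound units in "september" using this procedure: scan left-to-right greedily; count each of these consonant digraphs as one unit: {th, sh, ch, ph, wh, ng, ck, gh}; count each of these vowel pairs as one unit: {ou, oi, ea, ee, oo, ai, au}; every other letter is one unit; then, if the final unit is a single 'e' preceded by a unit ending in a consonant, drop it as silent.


Word: "september" (9 letters)
Left-to-right scan:
  [1] 's' (letter)
  [2] 'e' (letter)
  [3] 'p' (letter)
  [4] 't' (letter)
  [5] 'e' (letter)
  [6] 'm' (letter)
  [7] 'b' (letter)
  [8] 'e' (letter)
  [9] 'r' (letter)
Units from scan: 9
Sound units = 9 units


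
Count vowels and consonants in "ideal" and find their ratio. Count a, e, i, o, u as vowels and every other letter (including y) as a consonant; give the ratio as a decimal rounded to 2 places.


Word: "ideal"
Vowels (a,e,i,o,u): 3
Consonants: 2
Ratio = 3/2
= 1.50


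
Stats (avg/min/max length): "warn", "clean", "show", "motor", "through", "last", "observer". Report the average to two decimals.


Lengths: "warn"=4, "clean"=5, "show"=4, "motor"=5, "through"=7, "last"=4, "observer"=8
Sum = 37, Count = 7
Average = 37/7 = 5.29
= avg=5.29, min=4, max=8


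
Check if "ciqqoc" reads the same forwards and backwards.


Word: "ciqqoc"
Reversed: "coqqic"
Forward == Backward? ciqqoc != coqqic
Palindrome = No


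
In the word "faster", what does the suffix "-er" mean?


Suffix: -er
Example: faster = fast + -er
Meaning = one who / more


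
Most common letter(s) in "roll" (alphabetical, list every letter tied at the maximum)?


Word: "roll"
Letter counts:
  'l': 2
  'o': 1
  'r': 1
Maximum count = 2
Most frequent = 'l' (2 times each)


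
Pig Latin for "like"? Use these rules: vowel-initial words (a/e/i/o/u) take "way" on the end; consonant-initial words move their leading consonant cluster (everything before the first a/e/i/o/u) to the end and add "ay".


Word: "like"
Starts with consonant(s) → move to end, add 'ay'
Consonant cluster: "l"
Pig Latin = "ikelay"


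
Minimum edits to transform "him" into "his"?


Word 1: "him" (length 3)
Word 2: "his" (length 3)
One optimal edit sequence (insert/delete/substitute each cost 1):
  1. keep 'h'
  2. keep 'i'
  3. substitute 'm' -> 's'  (+1)
Total edit operations: 1
Edit distance = 1


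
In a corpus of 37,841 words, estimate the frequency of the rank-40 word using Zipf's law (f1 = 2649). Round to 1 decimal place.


Zipf's law: f(r) = f(1) / r
f(1) = 2649
f(40) = 2649 / 40
= 66.2 occurrences


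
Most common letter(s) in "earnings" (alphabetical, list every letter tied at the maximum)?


Word: "earnings"
Letter counts:
  'a': 1
  'e': 1
  'g': 1
  'i': 1
  'n': 2
  'r': 1
  's': 1
Maximum count = 2
Most frequent = 'n' (2 times each)


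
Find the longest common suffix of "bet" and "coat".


Word 1: "bet"
Word 2: "coat"
Comparing from end:
  Pos -1: 't' == 't'
  Pos -2: 'e' != 'a' (stop)
LCS = "t" (length 1)


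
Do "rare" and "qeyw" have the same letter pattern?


Pattern of "rare": [0, 1, 0, 2]
Pattern of "qeyw": [0, 1, 2, 3]
Patterns do not match
Same pattern = No


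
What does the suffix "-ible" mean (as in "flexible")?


Suffix: -ible
Example: flexible (flex + -ible)
Meaning = capable of


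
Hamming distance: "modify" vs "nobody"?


Comparing character by character (same length = 6):
  Pos 0: 'm' vs 'n' !=
  Pos 1: 'o' vs 'o' =
  Pos 2: 'd' vs 'b' !=
  Pos 3: 'i' vs 'o' !=
  Pos 4: 'f' vs 'd' !=
  Pos 5: 'y' vs 'y' =
Hamming distance = 4


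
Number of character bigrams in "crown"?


Word: "crown" (length 5)
Number of 2-grams = length - 2 + 1 = 5 - 2 + 1
= 4


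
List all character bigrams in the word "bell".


Word: "bell" (length 4)
Number of bigrams = 4 - 2 + 1 = 3
  Position 0: "be"
  Position 1: "el"
  Position 2: "ll"
Bigrams = "be", "el", "ll"


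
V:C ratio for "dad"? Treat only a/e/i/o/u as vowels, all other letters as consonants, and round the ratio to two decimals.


Word: "dad"
Vowels (a,e,i,o,u): 1
Consonants: 2
Ratio = 1/2
= 0.50


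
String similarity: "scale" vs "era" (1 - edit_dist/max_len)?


Word 1: "scale" (length 5)
Word 2: "era" (length 3)
One optimal edit sequence:
  1. substitute 's' -> 'e'  (+1)
  2. substitute 'c' -> 'r'  (+1)
  3. keep 'a'
  4. delete 'l'  (+1)
  5. delete 'e'  (+1)
Edit distance = 4
Max length = max(5, 3) = 5
Similarity = 1 - 4/5
= 0.2000


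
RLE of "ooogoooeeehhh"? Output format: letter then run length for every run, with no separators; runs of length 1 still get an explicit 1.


String: "ooogoooeeehhh"
Scanning for consecutive runs:
  'o' x 3
  'g' x 1
  'o' x 3
  'e' x 3
  'h' x 3
RLE = "o3g1o3e3h3"


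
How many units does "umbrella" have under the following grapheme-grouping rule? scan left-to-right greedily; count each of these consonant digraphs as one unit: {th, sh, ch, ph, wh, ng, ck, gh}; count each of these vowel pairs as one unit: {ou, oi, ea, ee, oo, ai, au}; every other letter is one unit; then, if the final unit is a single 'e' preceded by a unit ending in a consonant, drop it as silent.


Word: "umbrella" (8 letters)
Left-to-right scan:
  [1] 'u' (letter)
  [2] 'm' (letter)
  [3] 'b' (letter)
  [4] 'r' (letter)
  [5] 'e' (letter)
  [6] 'l' (letter)
  [7] 'l' (letter)
  [8] 'a' (letter)
Units from scan: 8
Sound units = 8 units


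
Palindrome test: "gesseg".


Word: "gesseg"
Reversed: "gesseg"
Forward == Backward? gesseg == gesseg
Palindrome = Yes


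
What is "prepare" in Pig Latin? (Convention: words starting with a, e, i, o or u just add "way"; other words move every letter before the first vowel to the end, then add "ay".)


Word: "prepare"
Starts with consonant(s) → move to end, add 'ay'
Consonant cluster: "pr"
Pig Latin = "eparepray"


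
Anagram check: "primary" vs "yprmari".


Word 1: "primary" → sorted: aimprry
Word 2: "yprmari" → sorted: aimprry
Same letters? aimprry == aimprry
Anagram = Yes


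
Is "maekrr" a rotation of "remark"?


Word: "remark", Candidate: "maekrr"
Method: check if candidate is substring of word+word
"remarkremark" contains "maekrr"? No
Is rotation = No


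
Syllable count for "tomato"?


Word: "tomato"
Syllable breakdown: to / ma / to
Counting: 3 parts
= 3 syllables


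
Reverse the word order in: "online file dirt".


Original: "online file dirt"
Words (1..n): online | file | dirt
Reversed (n..1): dirt | file | online
Result = "dirt file online"


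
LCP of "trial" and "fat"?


Word 1: "trial"
Word 2: "fat"
Comparing from start:
  Pos 0: 't' != 'f' (stop)
LCP = "" (length 0)


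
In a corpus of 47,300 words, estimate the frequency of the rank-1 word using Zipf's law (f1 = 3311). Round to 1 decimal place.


Zipf's law: f(r) = f(1) / r
f(1) = 3311
f(1) = 3311 / 1
= 3311.0 occurrences


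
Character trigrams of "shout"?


Word: "shout" (length 5)
Number of trigrams = 5 - 3 + 1 = 3
  Position 0: "sho"
  Position 1: "hou"
  Position 2: "out"
Trigrams = "sho", "hou", "out"


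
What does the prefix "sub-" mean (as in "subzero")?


Prefix: sub-
Example: subzero (sub- + zero)
Meaning = under / below


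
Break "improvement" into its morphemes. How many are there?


Word: "improvement"
Morphemes: improve + -ment
Each morpheme carries meaning
= 2 morphemes


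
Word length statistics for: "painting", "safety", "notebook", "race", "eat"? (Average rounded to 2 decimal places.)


Lengths: "painting"=8, "safety"=6, "notebook"=8, "race"=4, "eat"=3
Sum = 29, Count = 5
Average = 29/5 = 5.80
= avg=5.80, min=3, max=8


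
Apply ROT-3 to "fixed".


Word: "fixed"
Shift: 3
Each letter → (letter + shift) mod 26:
  'f' (5) + 3 = 8 → 'i'
  'i' (8) + 3 = 11 → 'l'
  'x' (23) + 3 = 0 → 'a'
  'e' (4) + 3 = 7 → 'h'
  'd' (3) + 3 = 6 → 'g'
Result = "ilahg"


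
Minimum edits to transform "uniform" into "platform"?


Word 1: "uniform" (length 7)
Word 2: "platform" (length 8)
One optimal edit sequence (insert/delete/substitute each cost 1):
  1. insert 'p'  (+1)
  2. substitute 'u' -> 'l'  (+1)
  3. substitute 'n' -> 'a'  (+1)
  4. substitute 'i' -> 't'  (+1)
  5. keep 'f'
  6. keep 'o'
  7. keep 'r'
  8. keep 'm'
Total edit operations: 4
Edit distance = 4


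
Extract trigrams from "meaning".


Word: "meaning" (length 7)
Number of trigrams = 7 - 3 + 1 = 5
  Position 0: "mea"
  Position 1: "ean"
  Position 2: "ani"
  Position 3: "nin"
  Position 4: "ing"
Trigrams = "mea", "ean", "ani", "nin", "ing"


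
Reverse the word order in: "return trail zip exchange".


Original: "return trail zip exchange"
Words (1..n): return | trail | zip | exchange
Reversed (n..1): exchange | zip | trail | return
Result = "exchange zip trail return"


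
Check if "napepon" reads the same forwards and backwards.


Word: "napepon"
Reversed: "nopepan"
Forward == Backward? napepon != nopepan
Palindrome = No


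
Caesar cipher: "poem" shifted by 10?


Word: "poem"
Shift: 10
Each letter → (letter + shift) mod 26:
  'p' (15) + 10 = 25 → 'z'
  'o' (14) + 10 = 24 → 'y'
  'e' (4) + 10 = 14 → 'o'
  'm' (12) + 10 = 22 → 'w'
Result = "zyow"


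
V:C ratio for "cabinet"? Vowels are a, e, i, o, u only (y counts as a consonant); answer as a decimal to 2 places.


Word: "cabinet"
Vowels (a,e,i,o,u): 3
Consonants: 4
Ratio = 3/4
= 0.75


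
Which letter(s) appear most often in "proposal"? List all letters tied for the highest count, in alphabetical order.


Word: "proposal"
Letter counts:
  'a': 1
  'l': 1
  'o': 2
  'p': 2
  'r': 1
  's': 1
Maximum count = 2
Most frequent = 'o', 'p' (2 times each)


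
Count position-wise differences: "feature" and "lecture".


Comparing character by character (same length = 7):
  Pos 0: 'f' vs 'l' !=
  Pos 1: 'e' vs 'e' =
  Pos 2: 'a' vs 'c' !=
  Pos 3: 't' vs 't' =
  Pos 4: 'u' vs 'u' =
  Pos 5: 'r' vs 'r' =
  Pos 6: 'e' vs 'e' =
Hamming distance = 2


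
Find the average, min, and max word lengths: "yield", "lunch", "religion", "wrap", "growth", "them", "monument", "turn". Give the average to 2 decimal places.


Lengths: "yield"=5, "lunch"=5, "religion"=8, "wrap"=4, "growth"=6, "them"=4, "monument"=8, "turn"=4
Sum = 44, Count = 8
Average = 44/8 = 5.50
= avg=5.50, min=4, max=8


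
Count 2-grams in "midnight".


Word: "midnight" (length 8)
Number of 2-grams = length - 2 + 1 = 8 - 2 + 1
= 7


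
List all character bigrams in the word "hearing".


Word: "hearing" (length 7)
Number of bigrams = 7 - 2 + 1 = 6
  Position 0: "he"
  Position 1: "ea"
  Position 2: "ar"
  Position 3: "ri"
  Position 4: "in"
  Position 5: "ng"
Bigrams = "he", "ea", "ar", "ri", "in", "ng"


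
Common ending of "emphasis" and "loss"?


Word 1: "emphasis"
Word 2: "loss"
Comparing from end:
  Pos -1: 's' == 's'
  Pos -2: 'i' != 's' (stop)
LCS = "s" (length 1)


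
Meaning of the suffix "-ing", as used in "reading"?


Suffix: -ing
Example: reading (read + -ing)
Meaning = present participle


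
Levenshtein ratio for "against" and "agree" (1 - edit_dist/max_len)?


Word 1: "against" (length 7)
Word 2: "agree" (length 5)
One optimal edit sequence:
  1. keep 'a'
  2. keep 'g'
  3. delete 'a'  (+1)
  4. delete 'i'  (+1)
  5. substitute 'n' -> 'r'  (+1)
  6. substitute 's' -> 'e'  (+1)
  7. substitute 't' -> 'e'  (+1)
Edit distance = 5
Max length = max(7, 5) = 7
Similarity = 1 - 5/7
= 0.2857


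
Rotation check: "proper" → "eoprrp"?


Word: "proper", Candidate: "eoprrp"
Method: check if candidate is substring of word+word
"properproper" contains "eoprrp"? No
Is rotation = No


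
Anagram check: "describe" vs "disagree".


Word 1: "describe" → sorted: bcdeeirs
Word 2: "disagree" → sorted: adeegirs
Same letters? bcdeeirs != adeegirs
Anagram = No


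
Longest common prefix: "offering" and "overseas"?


Word 1: "offering"
Word 2: "overseas"
Comparing from start:
  Pos 0: 'o' == 'o'
  Pos 1: 'f' != 'v' (stop)
LCP = "o" (length 1)


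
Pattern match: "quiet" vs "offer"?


Pattern of "quiet": [0, 1, 2, 3, 4]
Pattern of "offer": [0, 1, 1, 2, 3]
Patterns do not match
Same pattern = No


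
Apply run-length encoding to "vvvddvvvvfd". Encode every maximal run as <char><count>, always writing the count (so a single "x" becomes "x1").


String: "vvvddvvvvfd"
Scanning for consecutive runs:
  'v' x 3
  'd' x 2
  'v' x 4
  'f' x 1
  'd' x 1
RLE = "v3d2v4f1d1"


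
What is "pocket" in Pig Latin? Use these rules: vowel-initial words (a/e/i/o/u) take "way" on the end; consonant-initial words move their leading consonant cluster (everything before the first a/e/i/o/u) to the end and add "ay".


Word: "pocket"
Starts with consonant(s) → move to end, add 'ay'
Consonant cluster: "p"
Pig Latin = "ocketpay"


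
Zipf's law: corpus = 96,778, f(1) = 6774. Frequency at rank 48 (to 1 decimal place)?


Zipf's law: f(r) = f(1) / r
f(1) = 6774
f(48) = 6774 / 48
= 141.1 occurrences


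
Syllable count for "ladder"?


Word: "ladder"
Syllable breakdown: lad-der
Counting: 2 parts
= 2 syllables


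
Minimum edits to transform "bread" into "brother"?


Word 1: "bread" (length 5)
Word 2: "brother" (length 7)
One optimal edit sequence (insert/delete/substitute each cost 1):
  1. keep 'b'
  2. keep 'r'
  3. insert 'o'  (+1)
  4. insert 't'  (+1)
  5. substitute 'e' -> 'h'  (+1)
  6. substitute 'a' -> 'e'  (+1)
  7. substitute 'd' -> 'r'  (+1)
Total edit operations: 5
Edit distance = 5


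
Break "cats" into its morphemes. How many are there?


Word: "cats"
Morphemes: cat / -s
Each morpheme carries meaning
= 2 morphemes


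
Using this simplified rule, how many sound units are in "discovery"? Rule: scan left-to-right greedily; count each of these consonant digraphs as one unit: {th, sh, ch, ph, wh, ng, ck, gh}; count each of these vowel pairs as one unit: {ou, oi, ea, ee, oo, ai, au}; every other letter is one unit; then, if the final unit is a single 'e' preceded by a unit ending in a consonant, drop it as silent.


Word: "discovery" (9 letters)
Left-to-right scan:
  1. 'd' (letter)
  2. 'i' (letter)
  3. 's' (letter)
  4. 'c' (letter)
  5. 'o' (letter)
  6. 'v' (letter)
  7. 'e' (letter)
  8. 'r' (letter)
  9. 'y' (letter)
Units from scan: 9
Sound units = 9 units


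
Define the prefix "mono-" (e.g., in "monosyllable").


Prefix: mono-
As in: monosyllable -> mono- + syllable
Meaning = one


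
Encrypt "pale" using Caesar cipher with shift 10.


Word: "pale"
Shift: 10
Each letter → (letter + shift) mod 26:
  'p' (15) + 10 = 25 → 'z'
  'a' (0) + 10 = 10 → 'k'
  'l' (11) + 10 = 21 → 'v'
  'e' (4) + 10 = 14 → 'o'
Result = "zkvo"


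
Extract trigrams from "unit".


Word: "unit" (length 4)
Number of trigrams = 4 - 3 + 1 = 2
  Position 0: "uni"
  Position 1: "nit"
Trigrams = "uni", "nit"


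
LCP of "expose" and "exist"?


Word 1: "expose"
Word 2: "exist"
Comparing from start:
  Pos 0: 'e' == 'e'
  Pos 1: 'x' == 'x'
  Pos 2: 'p' != 'i' (stop)
LCP = "ex" (length 2)


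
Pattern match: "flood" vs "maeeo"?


Pattern of "flood": [0, 1, 2, 2, 3]
Pattern of "maeeo": [0, 1, 2, 2, 3]
Patterns match
Same pattern = Yes


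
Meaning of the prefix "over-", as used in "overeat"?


Prefix: over-
As in: overeat -> over- + eat
Meaning = excessive


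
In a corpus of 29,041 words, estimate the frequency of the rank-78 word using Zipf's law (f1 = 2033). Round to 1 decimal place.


Zipf's law: f(r) = f(1) / r
f(1) = 2033
f(78) = 2033 / 78
= 26.1 occurrences


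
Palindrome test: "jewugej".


Word: "jewugej"
Reversed: "jeguwej"
Forward == Backward? jewugej != jeguwej
Palindrome = No


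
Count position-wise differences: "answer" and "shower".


Comparing character by character (same length = 6):
  Pos 0: 'a' vs 's' !=
  Pos 1: 'n' vs 'h' !=
  Pos 2: 's' vs 'o' !=
  Pos 3: 'w' vs 'w' =
  Pos 4: 'e' vs 'e' =
  Pos 5: 'r' vs 'r' =
Hamming distance = 3


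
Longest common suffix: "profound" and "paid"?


Word 1: "profound"
Word 2: "paid"
Comparing from end:
  Pos -1: 'd' == 'd'
  Pos -2: 'n' != 'i' (stop)
LCS = "d" (length 1)


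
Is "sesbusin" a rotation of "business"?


Word: "business", Candidate: "sesbusin"
Method: check if candidate is substring of word+word
"businessbusiness" contains "sesbusin"? No
Is rotation = No


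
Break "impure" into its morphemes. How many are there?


Word: "impure"
Morphemes: im- / pure
Each morpheme carries meaning
= 2 morphemes


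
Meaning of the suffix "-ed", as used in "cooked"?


Suffix: -ed
Example: cooked (cook + -ed)
Meaning = past tense


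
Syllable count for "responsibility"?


Word: "responsibility"
Syllable breakdown: re | spon | si | bil | i | ty
Counting: 6 parts
= 6 syllables


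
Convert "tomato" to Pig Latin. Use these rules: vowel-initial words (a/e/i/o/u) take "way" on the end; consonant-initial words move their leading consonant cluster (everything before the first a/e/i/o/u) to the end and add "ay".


Word: "tomato"
Starts with consonant(s) → move to end, add 'ay'
Consonant cluster: "t"
Pig Latin = "omatotay"


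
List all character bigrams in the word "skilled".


Word: "skilled" (length 7)
Number of bigrams = 7 - 2 + 1 = 6
  Position 0: "sk"
  Position 1: "ki"
  Position 2: "il"
  Position 3: "ll"
  Position 4: "le"
  Position 5: "ed"
Bigrams = "sk", "ki", "il", "ll", "le", "ed"


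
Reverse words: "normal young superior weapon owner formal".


Original: "normal young superior weapon owner formal"
Words (1..n): normal | young | superior | weapon | owner | formal
Reversed (n..1): formal | owner | weapon | superior | young | normal
Result = "formal owner weapon superior young normal"


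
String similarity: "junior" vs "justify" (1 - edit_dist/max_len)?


Word 1: "junior" (length 6)
Word 2: "justify" (length 7)
One optimal edit sequence:
  1. keep 'j'
  2. keep 'u'
  3. insert 's'  (+1)
  4. substitute 'n' -> 't'  (+1)
  5. keep 'i'
  6. substitute 'o' -> 'f'  (+1)
  7. substitute 'r' -> 'y'  (+1)
Edit distance = 4
Max length = max(6, 7) = 7
Similarity = 1 - 4/7
= 0.4286


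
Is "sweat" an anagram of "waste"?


Word 1: "waste" → sorted: aestw
Word 2: "sweat" → sorted: aestw
Same letters? aestw == aestw
Anagram = Yes


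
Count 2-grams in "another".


Word: "another" (length 7)
Number of 2-grams = length - 2 + 1 = 7 - 2 + 1
= 6


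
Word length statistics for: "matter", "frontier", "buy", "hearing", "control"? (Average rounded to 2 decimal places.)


Lengths: "matter"=6, "frontier"=8, "buy"=3, "hearing"=7, "control"=7
Sum = 31, Count = 5
Average = 31/5 = 6.20
= avg=6.20, min=3, max=8


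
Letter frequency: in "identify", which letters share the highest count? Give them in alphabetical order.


Word: "identify"
Letter counts:
  'd': 1
  'e': 1
  'f': 1
  'i': 2
  'n': 1
  't': 1
  'y': 1
Maximum count = 2
Most frequent = 'i' (2 times each)


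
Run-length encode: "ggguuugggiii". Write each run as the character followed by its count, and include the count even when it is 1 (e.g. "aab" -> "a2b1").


String: "ggguuugggiii"
Scanning for consecutive runs:
  'g' x 3
  'u' x 3
  'g' x 3
  'i' x 3
RLE = "g3u3g3i3"


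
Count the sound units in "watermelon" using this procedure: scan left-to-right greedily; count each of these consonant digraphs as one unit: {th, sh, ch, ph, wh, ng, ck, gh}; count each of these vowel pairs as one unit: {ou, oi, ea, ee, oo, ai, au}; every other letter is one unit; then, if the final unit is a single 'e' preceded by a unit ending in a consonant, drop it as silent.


Word: "watermelon" (10 letters)
Left-to-right scan:
  1. 'w' (letter)
  2. 'a' (letter)
  3. 't' (letter)
  4. 'e' (letter)
  5. 'r' (letter)
  6. 'm' (letter)
  7. 'e' (letter)
  8. 'l' (letter)
  9. 'o' (letter)
  10. 'n' (letter)
Units from scan: 10
Sound units = 10 units


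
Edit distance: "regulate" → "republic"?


Word 1: "regulate" (length 8)
Word 2: "republic" (length 8)
One optimal edit sequence (insert/delete/substitute each cost 1):
  1. keep 'r'
  2. keep 'e'
  3. substitute 'g' -> 'p'  (+1)
  4. keep 'u'
  5. substitute 'l' -> 'b'  (+1)
  6. substitute 'a' -> 'l'  (+1)
  7. substitute 't' -> 'i'  (+1)
  8. substitute 'e' -> 'c'  (+1)
Total edit operations: 5
Edit distance = 5


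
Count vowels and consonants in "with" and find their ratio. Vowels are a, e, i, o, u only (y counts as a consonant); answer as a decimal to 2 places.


Word: "with"
Vowels (a,e,i,o,u): 1
Consonants: 3
Ratio = 1/3
= 0.33


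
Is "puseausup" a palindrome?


Word: "puseausup"
Reversed: "pusuaesup"
Forward == Backward? puseausup != pusuaesup
Palindrome = No


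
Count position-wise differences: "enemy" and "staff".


Comparing character by character (same length = 5):
  Pos 0: 'e' vs 's' !=
  Pos 1: 'n' vs 't' !=
  Pos 2: 'e' vs 'a' !=
  Pos 3: 'm' vs 'f' !=
  Pos 4: 'y' vs 'f' !=
Hamming distance = 5


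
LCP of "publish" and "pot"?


Word 1: "publish"
Word 2: "pot"
Comparing from start:
  Pos 0: 'p' == 'p'
  Pos 1: 'u' != 'o' (stop)
LCP = "p" (length 1)


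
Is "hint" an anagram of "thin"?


Word 1: "thin" → sorted: hint
Word 2: "hint" → sorted: hint
Same letters? hint == hint
Anagram = Yes


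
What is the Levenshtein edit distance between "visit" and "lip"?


Word 1: "visit" (length 5)
Word 2: "lip" (length 3)
One optimal edit sequence (insert/delete/substitute each cost 1):
  1. delete 'v'  (+1)
  2. delete 'i'  (+1)
  3. substitute 's' -> 'l'  (+1)
  4. keep 'i'
  5. substitute 't' -> 'p'  (+1)
Total edit operations: 4
Edit distance = 4


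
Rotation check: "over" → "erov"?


Word: "over", Candidate: "erov"
Method: check if candidate is substring of word+word
"overover" contains "erov"? Yes
Is rotation = Yes


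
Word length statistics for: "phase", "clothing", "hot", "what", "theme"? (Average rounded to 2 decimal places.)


Lengths: "phase"=5, "clothing"=8, "hot"=3, "what"=4, "theme"=5
Sum = 25, Count = 5
Average = 25/5 = 5.00
= avg=5.00, min=3, max=8


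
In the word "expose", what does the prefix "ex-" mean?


Prefix: ex-
Example: expose (ex- + pose)
Meaning = out / former


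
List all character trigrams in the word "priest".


Word: "priest" (length 6)
Number of trigrams = 6 - 3 + 1 = 4
  Position 0: "pri"
  Position 1: "rie"
  Position 2: "ies"
  Position 3: "est"
Trigrams = "pri", "rie", "ies", "est"


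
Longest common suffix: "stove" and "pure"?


Word 1: "stove"
Word 2: "pure"
Comparing from end:
  Pos -1: 'e' == 'e'
  Pos -2: 'v' != 'r' (stop)
LCS = "e" (length 1)


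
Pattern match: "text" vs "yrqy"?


Pattern of "text": [0, 1, 2, 0]
Pattern of "yrqy": [0, 1, 2, 0]
Patterns match
Same pattern = Yes


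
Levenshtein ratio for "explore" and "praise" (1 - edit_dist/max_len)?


Word 1: "explore" (length 7)
Word 2: "praise" (length 6)
One optimal edit sequence:
  1. delete 'e'  (+1)
  2. substitute 'x' -> 'p'  (+1)
  3. substitute 'p' -> 'r'  (+1)
  4. substitute 'l' -> 'a'  (+1)
  5. substitute 'o' -> 'i'  (+1)
  6. substitute 'r' -> 's'  (+1)
  7. keep 'e'
Edit distance = 6
Max length = max(7, 6) = 7
Similarity = 1 - 6/7
= 0.1429


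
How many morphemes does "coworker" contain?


Word: "coworker"
Morphemes: co- + work + -er
Each morpheme carries meaning
= 3 morphemes


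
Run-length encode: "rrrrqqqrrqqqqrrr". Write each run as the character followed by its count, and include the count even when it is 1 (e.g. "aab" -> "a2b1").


String: "rrrrqqqrrqqqqrrr"
Scanning for consecutive runs:
  'r' x 4
  'q' x 3
  'r' x 2
  'q' x 4
  'r' x 3
RLE = "r4q3r2q4r3"


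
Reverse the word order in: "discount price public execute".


Original: "discount price public execute"
Words (1..n): discount | price | public | execute
Reversed (n..1): execute | public | price | discount
Result = "execute public price discount"


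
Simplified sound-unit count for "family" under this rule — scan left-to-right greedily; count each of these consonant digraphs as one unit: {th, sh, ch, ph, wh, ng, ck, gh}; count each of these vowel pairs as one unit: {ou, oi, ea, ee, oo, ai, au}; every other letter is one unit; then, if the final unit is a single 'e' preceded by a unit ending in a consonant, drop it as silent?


Word: "family" (6 letters)
Left-to-right scan:
  (1) 'f' (letter)
  (2) 'a' (letter)
  (3) 'm' (letter)
  (4) 'i' (letter)
  (5) 'l' (letter)
  (6) 'y' (letter)
Units from scan: 6
Sound units = 6 units


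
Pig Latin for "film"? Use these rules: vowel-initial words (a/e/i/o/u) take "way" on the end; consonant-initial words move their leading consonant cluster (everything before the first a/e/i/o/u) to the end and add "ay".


Word: "film"
Starts with consonant(s) → move to end, add 'ay'
Consonant cluster: "f"
Pig Latin = "ilmfay"


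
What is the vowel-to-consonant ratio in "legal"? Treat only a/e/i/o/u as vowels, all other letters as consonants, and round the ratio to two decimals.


Word: "legal"
Vowels (a,e,i,o,u): 2
Consonants: 3
Ratio = 2/3
= 0.67


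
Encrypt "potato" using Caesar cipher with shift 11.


Word: "potato"
Shift: 11
Each letter → (letter + shift) mod 26:
  'p' (15) + 11 = 0 → 'a'
  'o' (14) + 11 = 25 → 'z'
  't' (19) + 11 = 4 → 'e'
  'a' (0) + 11 = 11 → 'l'
  't' (19) + 11 = 4 → 'e'
  'o' (14) + 11 = 25 → 'z'
Result = "azelez"


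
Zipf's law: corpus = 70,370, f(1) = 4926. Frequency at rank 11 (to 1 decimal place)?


Zipf's law: f(r) = f(1) / r
f(1) = 4926
f(11) = 4926 / 11
= 447.8 occurrences


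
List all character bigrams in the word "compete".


Word: "compete" (length 7)
Number of bigrams = 7 - 2 + 1 = 6
  Position 0: "co"
  Position 1: "om"
  Position 2: "mp"
  Position 3: "pe"
  Position 4: "et"
  Position 5: "te"
Bigrams = "co", "om", "mp", "pe", "et", "te"


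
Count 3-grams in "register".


Word: "register" (length 8)
Number of 3-grams = length - 3 + 1 = 8 - 3 + 1
= 6


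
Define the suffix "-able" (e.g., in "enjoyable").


Suffix: -able
Example: enjoyable = enjoy + -able
Meaning = capable of


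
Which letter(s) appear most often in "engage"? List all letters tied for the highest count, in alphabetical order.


Word: "engage"
Letter counts:
  'a': 1
  'e': 2
  'g': 2
  'n': 1
Maximum count = 2
Most frequent = 'e', 'g' (2 times each)


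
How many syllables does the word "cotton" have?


Word: "cotton"
Syllable breakdown: cot / ton
Counting: 2 parts
= 2 syllables


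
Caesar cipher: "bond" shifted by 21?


Word: "bond"
Shift: 21
Each letter → (letter + shift) mod 26:
  'b' (1) + 21 = 22 → 'w'
  'o' (14) + 21 = 9 → 'j'
  'n' (13) + 21 = 8 → 'i'
  'd' (3) + 21 = 24 → 'y'
Result = "wjiy"


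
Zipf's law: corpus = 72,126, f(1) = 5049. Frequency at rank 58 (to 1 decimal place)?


Zipf's law: f(r) = f(1) / r
f(1) = 5049
f(58) = 5049 / 58
= 87.1 occurrences


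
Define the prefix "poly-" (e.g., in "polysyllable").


Prefix: poly-
Example: polysyllable (poly- + syllable)
Meaning = many


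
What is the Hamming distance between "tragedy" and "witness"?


Comparing character by character (same length = 7):
  Pos 0: 't' vs 'w' !=
  Pos 1: 'r' vs 'i' !=
  Pos 2: 'a' vs 't' !=
  Pos 3: 'g' vs 'n' !=
  Pos 4: 'e' vs 'e' =
  Pos 5: 'd' vs 's' !=
  Pos 6: 'y' vs 's' !=
Hamming distance = 6


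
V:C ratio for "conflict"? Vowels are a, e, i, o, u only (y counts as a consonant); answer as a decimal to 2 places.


Word: "conflict"
Vowels (a,e,i,o,u): 2
Consonants: 6
Ratio = 2/6
= 0.33


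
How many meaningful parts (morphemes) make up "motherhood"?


Word: "motherhood"
Morphemes: mother + -hood
Each morpheme carries meaning
= 2 morphemes


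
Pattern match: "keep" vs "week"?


Pattern of "keep": [0, 1, 1, 2]
Pattern of "week": [0, 1, 1, 2]
Patterns match
Same pattern = Yes
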